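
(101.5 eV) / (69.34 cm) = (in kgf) 2.392e-18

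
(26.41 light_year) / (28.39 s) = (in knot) 1.711e+16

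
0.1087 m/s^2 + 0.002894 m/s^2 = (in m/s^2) 0.1116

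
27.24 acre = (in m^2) 1.102e+05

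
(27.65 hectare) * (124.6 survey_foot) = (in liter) 1.05e+10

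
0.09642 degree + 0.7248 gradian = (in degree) 0.7487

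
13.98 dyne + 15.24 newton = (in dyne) 1.524e+06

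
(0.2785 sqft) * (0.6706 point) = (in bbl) 3.85e-05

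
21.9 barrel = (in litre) 3482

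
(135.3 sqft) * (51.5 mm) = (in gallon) 171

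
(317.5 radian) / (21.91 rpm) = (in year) 4.388e-06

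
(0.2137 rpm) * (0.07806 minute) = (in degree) 6.005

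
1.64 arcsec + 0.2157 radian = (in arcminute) 741.5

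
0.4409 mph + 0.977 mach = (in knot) 647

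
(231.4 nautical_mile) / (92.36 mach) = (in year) 4.321e-07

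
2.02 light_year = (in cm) 1.911e+18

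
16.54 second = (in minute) 0.2757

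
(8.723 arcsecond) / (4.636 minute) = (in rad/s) 1.52e-07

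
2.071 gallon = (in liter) 7.84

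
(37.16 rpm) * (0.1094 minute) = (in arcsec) 5.269e+06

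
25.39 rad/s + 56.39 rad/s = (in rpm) 780.9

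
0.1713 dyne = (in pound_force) 3.851e-07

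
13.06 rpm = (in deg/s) 78.36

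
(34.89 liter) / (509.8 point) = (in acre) 4.794e-05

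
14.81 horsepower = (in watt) 1.104e+04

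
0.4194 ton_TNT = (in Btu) 1.663e+06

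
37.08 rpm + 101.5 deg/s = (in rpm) 54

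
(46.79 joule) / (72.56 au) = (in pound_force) 9.69e-13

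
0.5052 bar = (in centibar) 50.52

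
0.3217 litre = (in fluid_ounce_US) 10.88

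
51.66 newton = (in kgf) 5.268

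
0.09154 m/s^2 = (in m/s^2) 0.09154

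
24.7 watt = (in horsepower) 0.03312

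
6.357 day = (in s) 5.492e+05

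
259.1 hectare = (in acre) 640.3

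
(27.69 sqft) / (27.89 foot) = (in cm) 30.26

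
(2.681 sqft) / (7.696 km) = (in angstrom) 3.236e+05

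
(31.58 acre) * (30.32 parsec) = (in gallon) 3.159e+25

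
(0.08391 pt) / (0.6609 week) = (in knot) 1.44e-10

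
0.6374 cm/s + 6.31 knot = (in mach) 0.009552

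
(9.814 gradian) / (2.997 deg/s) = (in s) 2.947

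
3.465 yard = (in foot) 10.39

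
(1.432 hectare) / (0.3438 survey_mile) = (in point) 7.336e+04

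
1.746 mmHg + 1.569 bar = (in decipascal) 1.571e+06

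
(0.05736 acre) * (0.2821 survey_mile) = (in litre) 1.054e+08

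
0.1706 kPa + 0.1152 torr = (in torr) 1.395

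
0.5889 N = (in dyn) 5.889e+04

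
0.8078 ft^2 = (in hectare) 7.505e-06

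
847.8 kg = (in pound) 1869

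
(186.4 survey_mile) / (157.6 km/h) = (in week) 0.01133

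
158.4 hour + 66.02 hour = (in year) 0.02562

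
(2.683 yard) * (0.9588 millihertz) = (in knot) 0.004572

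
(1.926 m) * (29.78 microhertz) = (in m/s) 5.736e-05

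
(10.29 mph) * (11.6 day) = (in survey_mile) 2865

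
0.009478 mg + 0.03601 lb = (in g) 16.33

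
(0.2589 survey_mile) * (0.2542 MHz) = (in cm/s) 1.059e+10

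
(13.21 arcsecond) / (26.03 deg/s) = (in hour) 3.916e-08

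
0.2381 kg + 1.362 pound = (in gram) 855.9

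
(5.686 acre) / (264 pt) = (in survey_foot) 8.106e+05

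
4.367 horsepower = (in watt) 3256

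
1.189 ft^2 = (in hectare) 1.105e-05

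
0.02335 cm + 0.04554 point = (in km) 2.496e-07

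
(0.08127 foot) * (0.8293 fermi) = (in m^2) 2.054e-17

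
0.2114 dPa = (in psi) 3.066e-06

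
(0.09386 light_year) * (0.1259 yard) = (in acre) 2.526e+10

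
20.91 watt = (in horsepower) 0.02804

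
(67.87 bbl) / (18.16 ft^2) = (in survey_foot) 20.98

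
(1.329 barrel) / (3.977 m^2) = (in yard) 0.0581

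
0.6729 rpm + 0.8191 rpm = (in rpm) 1.492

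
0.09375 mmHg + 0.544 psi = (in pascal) 3763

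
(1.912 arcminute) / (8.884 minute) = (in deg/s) 5.978e-05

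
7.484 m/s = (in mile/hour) 16.74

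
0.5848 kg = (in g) 584.8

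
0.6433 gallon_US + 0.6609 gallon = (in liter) 4.937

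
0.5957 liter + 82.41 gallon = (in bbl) 1.966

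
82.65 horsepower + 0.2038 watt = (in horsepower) 82.65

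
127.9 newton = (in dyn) 1.279e+07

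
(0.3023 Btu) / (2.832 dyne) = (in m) 1.126e+07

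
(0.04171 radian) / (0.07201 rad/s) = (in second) 0.5792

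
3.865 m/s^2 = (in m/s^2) 3.865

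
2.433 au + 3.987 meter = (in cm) 3.64e+13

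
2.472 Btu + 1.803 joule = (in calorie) 623.8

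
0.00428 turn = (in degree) 1.541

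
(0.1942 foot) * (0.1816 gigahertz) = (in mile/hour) 2.405e+07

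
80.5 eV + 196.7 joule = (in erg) 1.967e+09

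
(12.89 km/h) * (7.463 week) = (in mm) 1.616e+10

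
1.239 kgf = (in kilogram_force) 1.239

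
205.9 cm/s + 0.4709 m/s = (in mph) 5.659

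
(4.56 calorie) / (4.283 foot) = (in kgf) 1.49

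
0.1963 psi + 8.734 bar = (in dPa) 8.748e+06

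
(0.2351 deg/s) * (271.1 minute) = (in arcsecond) 1.377e+07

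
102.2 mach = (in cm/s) 3.48e+06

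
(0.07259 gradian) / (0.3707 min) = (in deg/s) 0.002937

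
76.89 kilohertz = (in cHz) 7.689e+06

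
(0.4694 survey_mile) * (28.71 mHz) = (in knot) 42.16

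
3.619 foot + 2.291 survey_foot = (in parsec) 5.838e-17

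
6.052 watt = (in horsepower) 0.008116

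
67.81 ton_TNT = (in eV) 1.771e+30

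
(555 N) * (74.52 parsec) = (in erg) 1.276e+28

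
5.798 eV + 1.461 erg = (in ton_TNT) 3.492e-17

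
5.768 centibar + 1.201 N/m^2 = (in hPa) 57.69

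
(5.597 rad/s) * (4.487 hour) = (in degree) 5.18e+06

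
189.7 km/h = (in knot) 102.4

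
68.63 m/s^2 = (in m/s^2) 68.63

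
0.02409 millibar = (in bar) 2.409e-05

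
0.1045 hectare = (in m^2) 1045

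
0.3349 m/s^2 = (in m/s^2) 0.3349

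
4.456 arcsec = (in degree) 0.001238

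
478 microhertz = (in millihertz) 0.478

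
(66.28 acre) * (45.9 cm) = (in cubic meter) 1.231e+05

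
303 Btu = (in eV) 1.995e+24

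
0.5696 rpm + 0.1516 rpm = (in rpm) 0.7212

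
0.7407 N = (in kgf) 0.07553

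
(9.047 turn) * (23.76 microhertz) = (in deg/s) 0.07738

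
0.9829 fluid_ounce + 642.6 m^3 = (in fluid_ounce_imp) 2.262e+07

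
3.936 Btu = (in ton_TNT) 9.925e-07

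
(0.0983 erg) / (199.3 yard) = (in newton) 5.394e-11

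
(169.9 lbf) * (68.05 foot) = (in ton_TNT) 3.747e-06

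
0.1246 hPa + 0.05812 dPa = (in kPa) 0.01247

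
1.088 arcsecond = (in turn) 8.395e-07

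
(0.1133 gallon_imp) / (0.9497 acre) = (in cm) 1.34e-05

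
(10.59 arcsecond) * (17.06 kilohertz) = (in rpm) 8.364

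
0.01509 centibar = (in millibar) 0.1509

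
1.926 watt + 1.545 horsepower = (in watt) 1154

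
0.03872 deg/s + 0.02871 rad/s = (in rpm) 0.2806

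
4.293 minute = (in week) 0.0004259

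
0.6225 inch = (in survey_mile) 9.825e-06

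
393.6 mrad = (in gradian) 25.06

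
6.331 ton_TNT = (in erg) 2.649e+17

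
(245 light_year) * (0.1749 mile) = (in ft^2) 7.023e+21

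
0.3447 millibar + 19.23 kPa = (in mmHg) 144.5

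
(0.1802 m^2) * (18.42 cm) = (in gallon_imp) 7.301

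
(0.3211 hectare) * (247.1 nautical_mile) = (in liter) 1.469e+12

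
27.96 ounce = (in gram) 792.7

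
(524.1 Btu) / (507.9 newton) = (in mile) 0.6765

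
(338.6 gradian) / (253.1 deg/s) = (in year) 3.818e-08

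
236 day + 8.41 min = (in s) 2.039e+07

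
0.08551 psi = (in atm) 0.005819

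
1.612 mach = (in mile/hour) 1228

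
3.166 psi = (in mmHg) 163.7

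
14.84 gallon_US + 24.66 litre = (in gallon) 21.35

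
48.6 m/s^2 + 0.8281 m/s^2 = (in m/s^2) 49.43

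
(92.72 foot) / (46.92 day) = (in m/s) 6.971e-06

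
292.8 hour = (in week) 1.743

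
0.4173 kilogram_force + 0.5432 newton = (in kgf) 0.4727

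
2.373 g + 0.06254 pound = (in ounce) 1.084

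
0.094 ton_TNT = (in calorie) 9.4e+07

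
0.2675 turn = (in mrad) 1681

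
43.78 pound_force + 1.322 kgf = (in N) 207.7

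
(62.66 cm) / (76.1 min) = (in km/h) 0.000494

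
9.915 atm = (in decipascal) 1.005e+07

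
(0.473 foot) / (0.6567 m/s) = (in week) 3.63e-07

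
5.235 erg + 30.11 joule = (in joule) 30.11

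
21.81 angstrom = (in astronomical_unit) 1.458e-20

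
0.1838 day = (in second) 1.588e+04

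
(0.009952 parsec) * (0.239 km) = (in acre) 1.814e+13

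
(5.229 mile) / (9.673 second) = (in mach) 2.555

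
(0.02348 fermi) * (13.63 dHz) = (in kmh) 1.152e-16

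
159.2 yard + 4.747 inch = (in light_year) 1.54e-14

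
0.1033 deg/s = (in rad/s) 0.001803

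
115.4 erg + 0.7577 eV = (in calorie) 2.758e-06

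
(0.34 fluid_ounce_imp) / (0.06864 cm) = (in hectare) 1.407e-06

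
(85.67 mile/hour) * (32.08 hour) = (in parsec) 1.433e-10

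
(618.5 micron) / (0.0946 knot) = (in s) 0.01271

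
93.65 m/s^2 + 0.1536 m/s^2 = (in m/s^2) 93.8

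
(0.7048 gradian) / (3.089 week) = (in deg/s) 3.395e-07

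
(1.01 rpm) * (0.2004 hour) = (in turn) 12.14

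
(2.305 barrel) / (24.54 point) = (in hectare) 0.004233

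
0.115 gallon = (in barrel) 0.002738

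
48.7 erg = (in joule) 4.87e-06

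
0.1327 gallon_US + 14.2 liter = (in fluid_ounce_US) 497.1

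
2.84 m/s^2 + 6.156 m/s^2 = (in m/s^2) 8.996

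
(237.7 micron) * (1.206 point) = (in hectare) 1.011e-11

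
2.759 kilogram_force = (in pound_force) 6.083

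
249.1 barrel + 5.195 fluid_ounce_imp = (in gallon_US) 1.046e+04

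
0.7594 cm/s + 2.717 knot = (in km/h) 5.059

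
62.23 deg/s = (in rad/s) 1.086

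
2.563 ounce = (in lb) 0.1602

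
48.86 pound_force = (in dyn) 2.173e+07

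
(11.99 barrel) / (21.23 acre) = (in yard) 2.426e-05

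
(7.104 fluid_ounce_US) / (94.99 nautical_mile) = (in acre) 2.951e-13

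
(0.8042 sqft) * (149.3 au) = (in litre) 1.669e+15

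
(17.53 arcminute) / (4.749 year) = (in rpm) 3.251e-10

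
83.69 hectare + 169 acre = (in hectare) 152.1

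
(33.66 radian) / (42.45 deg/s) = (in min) 0.7572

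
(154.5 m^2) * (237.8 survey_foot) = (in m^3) 1.12e+04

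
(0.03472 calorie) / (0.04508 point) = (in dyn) 9.135e+08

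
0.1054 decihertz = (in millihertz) 10.54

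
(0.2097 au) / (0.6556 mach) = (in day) 1626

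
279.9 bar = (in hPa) 2.799e+05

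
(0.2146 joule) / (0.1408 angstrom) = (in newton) 1.524e+10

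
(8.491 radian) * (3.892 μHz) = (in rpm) 0.0003156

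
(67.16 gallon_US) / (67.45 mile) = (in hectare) 2.342e-10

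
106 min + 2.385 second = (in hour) 1.767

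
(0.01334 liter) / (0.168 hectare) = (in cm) 7.94e-07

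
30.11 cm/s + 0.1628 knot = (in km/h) 1.385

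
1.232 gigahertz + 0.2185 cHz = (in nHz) 1.232e+18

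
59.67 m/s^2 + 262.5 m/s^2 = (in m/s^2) 322.2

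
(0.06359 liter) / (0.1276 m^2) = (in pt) 1.413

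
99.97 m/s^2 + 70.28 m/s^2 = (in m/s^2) 170.2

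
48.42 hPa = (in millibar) 48.42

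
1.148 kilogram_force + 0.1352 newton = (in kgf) 1.162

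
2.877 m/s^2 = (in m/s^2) 2.877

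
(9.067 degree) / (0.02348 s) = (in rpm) 64.36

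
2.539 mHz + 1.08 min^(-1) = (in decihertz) 0.2054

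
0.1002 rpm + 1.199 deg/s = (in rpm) 0.3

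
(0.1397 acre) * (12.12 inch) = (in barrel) 1095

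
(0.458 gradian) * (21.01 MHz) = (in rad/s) 1.512e+05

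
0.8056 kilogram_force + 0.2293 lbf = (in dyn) 8.92e+05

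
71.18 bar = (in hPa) 7.118e+04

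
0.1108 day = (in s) 9573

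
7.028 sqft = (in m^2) 0.6529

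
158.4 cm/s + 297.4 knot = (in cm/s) 1.546e+04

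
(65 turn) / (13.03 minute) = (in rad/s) 0.5224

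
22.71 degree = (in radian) 0.3964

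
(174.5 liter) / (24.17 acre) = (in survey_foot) 5.853e-06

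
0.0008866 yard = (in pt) 2.298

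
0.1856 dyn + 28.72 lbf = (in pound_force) 28.72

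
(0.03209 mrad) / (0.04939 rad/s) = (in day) 7.52e-09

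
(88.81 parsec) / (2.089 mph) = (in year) 9.305e+10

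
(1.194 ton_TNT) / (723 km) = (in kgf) 704.6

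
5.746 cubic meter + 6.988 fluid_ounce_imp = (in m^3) 5.746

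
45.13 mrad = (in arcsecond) 9309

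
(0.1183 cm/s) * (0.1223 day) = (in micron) 1.25e+07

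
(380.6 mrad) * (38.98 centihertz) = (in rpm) 1.417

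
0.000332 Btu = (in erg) 3.503e+06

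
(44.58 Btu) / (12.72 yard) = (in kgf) 412.4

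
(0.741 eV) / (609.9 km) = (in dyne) 1.947e-20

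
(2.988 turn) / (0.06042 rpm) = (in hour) 0.8242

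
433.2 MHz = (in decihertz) 4.332e+09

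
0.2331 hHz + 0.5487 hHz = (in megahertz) 7.818e-05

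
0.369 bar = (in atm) 0.3642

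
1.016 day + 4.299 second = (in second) 8.779e+04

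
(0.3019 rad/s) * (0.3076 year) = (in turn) 4.661e+05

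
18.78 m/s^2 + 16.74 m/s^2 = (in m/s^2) 35.52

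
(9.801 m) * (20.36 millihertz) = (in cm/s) 19.95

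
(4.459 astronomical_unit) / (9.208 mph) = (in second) 1.621e+11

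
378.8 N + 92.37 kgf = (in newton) 1285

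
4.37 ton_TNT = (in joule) 1.828e+10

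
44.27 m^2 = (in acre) 0.01094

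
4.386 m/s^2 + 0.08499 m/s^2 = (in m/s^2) 4.471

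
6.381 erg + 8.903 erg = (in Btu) 1.449e-09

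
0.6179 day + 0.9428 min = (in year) 0.001695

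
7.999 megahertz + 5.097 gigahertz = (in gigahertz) 5.105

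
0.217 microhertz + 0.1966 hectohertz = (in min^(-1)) 1180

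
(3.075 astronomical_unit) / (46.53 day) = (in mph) 2.56e+05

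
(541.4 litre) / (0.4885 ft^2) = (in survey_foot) 39.14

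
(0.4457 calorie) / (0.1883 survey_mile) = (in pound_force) 0.001383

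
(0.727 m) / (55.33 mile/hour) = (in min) 0.0004899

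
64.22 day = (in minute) 9.248e+04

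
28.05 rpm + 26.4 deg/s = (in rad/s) 3.398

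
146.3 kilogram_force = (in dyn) 1.435e+08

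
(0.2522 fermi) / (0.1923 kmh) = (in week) 7.807e-21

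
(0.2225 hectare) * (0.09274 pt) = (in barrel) 0.4579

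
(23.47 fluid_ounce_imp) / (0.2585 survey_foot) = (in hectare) 8.464e-07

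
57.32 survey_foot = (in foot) 57.32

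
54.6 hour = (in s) 1.966e+05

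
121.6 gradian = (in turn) 0.304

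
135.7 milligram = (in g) 0.1357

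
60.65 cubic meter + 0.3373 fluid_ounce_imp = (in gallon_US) 1.602e+04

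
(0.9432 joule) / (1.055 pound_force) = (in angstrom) 2.01e+09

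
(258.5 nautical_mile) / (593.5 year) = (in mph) 5.722e-05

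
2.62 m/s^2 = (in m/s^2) 2.62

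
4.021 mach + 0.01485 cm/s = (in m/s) 1369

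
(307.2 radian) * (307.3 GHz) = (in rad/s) 9.44e+13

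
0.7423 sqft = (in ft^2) 0.7423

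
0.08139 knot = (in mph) 0.09366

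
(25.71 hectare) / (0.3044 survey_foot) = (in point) 7.855e+09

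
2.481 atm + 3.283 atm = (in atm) 5.764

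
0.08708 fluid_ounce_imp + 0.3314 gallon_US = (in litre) 1.257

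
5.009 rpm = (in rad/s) 0.5245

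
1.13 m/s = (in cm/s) 113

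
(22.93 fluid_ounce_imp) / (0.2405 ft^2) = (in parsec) 9.45e-19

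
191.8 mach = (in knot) 1.269e+05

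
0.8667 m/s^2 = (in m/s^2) 0.8667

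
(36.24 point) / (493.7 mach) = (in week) 1.257e-13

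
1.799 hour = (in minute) 107.9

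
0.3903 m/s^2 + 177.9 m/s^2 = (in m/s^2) 178.3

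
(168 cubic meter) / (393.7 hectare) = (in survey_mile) 2.652e-08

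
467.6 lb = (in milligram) 2.121e+08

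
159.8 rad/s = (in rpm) 1526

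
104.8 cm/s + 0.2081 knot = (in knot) 2.245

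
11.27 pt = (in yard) 0.004348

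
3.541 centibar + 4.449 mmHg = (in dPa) 4.134e+04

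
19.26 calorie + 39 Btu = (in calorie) 9854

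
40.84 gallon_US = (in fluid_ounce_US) 5228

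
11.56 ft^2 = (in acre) 0.0002654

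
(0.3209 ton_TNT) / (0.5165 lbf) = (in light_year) 6.177e-08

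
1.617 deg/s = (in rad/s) 0.02822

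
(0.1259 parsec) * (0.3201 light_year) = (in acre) 2.907e+27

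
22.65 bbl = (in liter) 3601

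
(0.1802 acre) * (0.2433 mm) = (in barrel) 1.116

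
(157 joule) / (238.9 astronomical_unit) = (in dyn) 4.393e-07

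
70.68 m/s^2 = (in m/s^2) 70.68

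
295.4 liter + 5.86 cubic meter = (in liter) 6155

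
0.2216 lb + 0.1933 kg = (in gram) 293.8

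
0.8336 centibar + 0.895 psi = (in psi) 1.016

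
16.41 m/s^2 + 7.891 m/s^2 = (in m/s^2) 24.3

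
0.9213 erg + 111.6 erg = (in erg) 112.5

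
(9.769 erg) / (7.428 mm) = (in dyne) 13.15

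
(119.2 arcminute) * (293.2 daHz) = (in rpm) 970.8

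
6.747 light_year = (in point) 1.809e+20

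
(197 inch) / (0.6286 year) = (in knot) 4.907e-07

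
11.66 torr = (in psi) 0.2255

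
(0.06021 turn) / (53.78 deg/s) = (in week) 6.664e-07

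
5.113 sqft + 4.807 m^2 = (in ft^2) 56.86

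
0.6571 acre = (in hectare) 0.2659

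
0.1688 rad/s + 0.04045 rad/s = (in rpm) 1.998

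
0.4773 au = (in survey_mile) 4.437e+07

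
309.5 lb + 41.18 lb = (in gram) 1.591e+05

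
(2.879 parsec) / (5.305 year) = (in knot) 1.032e+09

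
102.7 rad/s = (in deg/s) 5884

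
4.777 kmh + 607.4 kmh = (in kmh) 612.2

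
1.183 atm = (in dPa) 1.199e+06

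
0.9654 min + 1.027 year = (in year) 1.027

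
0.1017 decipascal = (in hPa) 0.0001017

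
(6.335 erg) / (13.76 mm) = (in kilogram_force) 4.695e-06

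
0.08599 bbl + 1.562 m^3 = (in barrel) 9.911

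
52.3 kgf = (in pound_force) 115.3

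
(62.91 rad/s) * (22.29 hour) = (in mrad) 5.048e+09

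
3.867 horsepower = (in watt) 2884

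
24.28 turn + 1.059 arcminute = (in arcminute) 5.244e+05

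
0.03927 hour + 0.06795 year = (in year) 0.06795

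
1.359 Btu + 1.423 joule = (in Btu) 1.36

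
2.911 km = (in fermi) 2.911e+18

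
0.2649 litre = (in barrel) 0.001666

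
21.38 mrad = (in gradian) 1.361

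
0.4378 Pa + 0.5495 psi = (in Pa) 3789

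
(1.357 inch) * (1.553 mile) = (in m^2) 86.15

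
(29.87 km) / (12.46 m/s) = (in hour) 0.6659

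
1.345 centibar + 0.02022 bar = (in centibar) 3.367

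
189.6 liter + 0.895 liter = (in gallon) 50.32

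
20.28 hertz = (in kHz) 0.02028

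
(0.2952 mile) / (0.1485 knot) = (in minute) 103.6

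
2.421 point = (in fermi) 8.541e+11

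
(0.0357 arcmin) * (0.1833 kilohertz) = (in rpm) 0.01818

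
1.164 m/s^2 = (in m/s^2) 1.164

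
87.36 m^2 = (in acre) 0.02159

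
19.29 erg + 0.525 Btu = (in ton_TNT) 1.324e-07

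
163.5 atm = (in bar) 165.7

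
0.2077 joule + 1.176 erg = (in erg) 2.077e+06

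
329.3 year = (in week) 1.717e+04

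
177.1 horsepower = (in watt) 1.321e+05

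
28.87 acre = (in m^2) 1.168e+05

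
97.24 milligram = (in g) 0.09724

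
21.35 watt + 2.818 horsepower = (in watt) 2123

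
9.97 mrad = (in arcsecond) 2056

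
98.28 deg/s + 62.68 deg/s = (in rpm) 26.83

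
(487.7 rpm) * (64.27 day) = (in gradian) 1.805e+10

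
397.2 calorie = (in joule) 1662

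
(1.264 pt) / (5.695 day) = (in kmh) 3.262e-09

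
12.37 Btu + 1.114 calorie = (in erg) 1.306e+11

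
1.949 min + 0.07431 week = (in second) 4.506e+04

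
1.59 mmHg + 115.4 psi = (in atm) 7.855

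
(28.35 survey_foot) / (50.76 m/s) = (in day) 1.97e-06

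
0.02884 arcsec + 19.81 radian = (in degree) 1135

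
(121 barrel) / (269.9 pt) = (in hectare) 0.0202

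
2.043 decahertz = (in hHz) 0.2043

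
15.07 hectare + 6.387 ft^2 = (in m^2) 1.507e+05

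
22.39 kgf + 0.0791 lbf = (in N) 219.9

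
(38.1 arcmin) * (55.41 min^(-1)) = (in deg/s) 0.5864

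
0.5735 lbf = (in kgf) 0.2601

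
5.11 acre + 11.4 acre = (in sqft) 7.192e+05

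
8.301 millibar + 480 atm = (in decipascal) 4.864e+08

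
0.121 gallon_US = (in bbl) 0.002881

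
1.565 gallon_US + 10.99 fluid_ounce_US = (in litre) 6.249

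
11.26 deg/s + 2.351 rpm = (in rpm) 4.228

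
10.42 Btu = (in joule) 1.099e+04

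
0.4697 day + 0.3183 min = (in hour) 11.28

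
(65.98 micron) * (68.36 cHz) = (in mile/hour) 0.0001009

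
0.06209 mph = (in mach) 8.152e-05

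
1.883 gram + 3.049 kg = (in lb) 6.726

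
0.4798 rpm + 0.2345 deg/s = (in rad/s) 0.05434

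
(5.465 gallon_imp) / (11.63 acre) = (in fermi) 5.279e+08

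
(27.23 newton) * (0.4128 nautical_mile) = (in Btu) 19.73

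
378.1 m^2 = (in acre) 0.09343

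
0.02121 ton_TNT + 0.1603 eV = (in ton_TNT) 0.02121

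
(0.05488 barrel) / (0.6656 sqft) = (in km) 0.0001411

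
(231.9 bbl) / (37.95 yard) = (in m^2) 1.062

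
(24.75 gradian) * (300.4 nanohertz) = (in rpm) 1.115e-06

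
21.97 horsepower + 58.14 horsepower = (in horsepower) 80.11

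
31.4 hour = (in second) 1.13e+05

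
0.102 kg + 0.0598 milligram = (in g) 102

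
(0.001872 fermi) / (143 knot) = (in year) 8.069e-28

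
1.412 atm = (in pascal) 1.431e+05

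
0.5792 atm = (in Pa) 5.869e+04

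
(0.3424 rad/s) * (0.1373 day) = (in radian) 4062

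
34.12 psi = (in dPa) 2.352e+06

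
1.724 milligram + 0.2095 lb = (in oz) 3.352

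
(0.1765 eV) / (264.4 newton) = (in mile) 6.646e-26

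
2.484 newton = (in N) 2.484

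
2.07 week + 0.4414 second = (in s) 1.252e+06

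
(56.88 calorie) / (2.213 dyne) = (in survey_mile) 6682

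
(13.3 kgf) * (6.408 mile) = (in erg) 1.345e+13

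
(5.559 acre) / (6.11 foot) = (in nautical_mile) 6.523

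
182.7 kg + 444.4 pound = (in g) 3.843e+05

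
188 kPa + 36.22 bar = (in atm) 37.6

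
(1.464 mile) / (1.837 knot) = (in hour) 0.6925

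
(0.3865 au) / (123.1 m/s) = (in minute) 7.828e+06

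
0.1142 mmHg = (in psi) 0.002208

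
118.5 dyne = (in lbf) 0.0002664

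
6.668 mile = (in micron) 1.073e+10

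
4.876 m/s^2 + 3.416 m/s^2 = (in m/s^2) 8.292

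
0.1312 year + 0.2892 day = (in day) 48.18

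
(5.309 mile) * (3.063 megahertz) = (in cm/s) 2.617e+12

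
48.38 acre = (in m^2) 1.958e+05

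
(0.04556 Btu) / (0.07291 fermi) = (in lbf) 1.482e+17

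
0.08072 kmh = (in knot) 0.04359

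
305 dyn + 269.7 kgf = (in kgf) 269.7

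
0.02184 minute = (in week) 2.167e-06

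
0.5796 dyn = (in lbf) 1.303e-06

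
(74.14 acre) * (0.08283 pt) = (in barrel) 55.14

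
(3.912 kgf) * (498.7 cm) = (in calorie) 45.73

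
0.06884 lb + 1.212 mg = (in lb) 0.06884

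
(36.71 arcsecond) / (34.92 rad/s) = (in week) 8.427e-12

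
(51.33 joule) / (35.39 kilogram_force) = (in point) 419.2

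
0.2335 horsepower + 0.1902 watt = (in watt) 174.3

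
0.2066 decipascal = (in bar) 2.066e-07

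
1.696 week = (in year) 0.03253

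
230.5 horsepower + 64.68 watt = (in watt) 1.719e+05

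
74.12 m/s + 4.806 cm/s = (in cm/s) 7417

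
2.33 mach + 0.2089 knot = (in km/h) 2857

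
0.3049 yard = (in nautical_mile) 0.0001505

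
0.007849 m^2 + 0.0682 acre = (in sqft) 2971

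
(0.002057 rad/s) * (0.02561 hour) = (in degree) 10.87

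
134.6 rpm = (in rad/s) 14.1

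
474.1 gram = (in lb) 1.045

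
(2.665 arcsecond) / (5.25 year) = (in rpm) 7.452e-13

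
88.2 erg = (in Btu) 8.36e-09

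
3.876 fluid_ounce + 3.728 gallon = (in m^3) 0.01423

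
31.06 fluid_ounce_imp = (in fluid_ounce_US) 29.84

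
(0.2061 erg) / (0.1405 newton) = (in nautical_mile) 7.921e-11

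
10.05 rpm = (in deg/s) 60.3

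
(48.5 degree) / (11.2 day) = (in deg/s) 5.012e-05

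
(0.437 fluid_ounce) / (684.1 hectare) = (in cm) 1.889e-10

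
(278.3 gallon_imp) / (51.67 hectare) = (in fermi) 2.449e+09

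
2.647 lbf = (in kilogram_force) 1.201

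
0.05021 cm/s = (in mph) 0.001123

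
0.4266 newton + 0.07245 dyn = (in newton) 0.4266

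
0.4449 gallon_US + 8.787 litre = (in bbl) 0.06586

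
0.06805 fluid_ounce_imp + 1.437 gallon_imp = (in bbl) 0.0411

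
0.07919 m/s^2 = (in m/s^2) 0.07919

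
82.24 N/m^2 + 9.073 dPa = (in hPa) 0.8315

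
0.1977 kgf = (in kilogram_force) 0.1977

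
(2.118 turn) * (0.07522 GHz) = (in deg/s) 5.735e+10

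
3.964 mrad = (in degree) 0.2271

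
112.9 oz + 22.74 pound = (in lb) 29.8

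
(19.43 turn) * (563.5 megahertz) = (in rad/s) 6.879e+10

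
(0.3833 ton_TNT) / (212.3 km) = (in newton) 7554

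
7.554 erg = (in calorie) 1.805e-07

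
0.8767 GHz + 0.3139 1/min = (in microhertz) 8.767e+14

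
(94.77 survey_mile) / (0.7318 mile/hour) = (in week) 0.7709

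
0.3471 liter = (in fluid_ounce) 11.74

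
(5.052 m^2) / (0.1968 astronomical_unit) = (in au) 1.147e-21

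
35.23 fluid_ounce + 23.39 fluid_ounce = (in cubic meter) 0.001734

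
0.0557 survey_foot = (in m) 0.01698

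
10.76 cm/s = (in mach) 0.000316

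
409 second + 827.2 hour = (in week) 4.924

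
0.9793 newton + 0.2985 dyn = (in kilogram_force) 0.09986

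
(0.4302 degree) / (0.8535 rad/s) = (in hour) 2.444e-06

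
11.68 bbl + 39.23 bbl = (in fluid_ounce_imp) 2.849e+05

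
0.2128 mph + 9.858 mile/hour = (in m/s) 4.502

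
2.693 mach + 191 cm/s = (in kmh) 3308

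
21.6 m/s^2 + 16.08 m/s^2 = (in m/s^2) 37.68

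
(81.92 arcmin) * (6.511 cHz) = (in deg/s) 0.0889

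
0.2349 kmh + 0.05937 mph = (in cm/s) 9.179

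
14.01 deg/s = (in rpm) 2.335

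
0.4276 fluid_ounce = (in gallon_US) 0.003341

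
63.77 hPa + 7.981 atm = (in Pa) 8.151e+05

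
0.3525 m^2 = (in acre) 8.71e-05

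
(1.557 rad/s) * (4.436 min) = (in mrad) 4.144e+05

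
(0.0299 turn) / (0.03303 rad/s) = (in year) 1.804e-07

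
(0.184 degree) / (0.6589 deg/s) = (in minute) 0.004654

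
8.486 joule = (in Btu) 0.008043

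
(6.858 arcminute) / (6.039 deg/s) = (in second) 0.01893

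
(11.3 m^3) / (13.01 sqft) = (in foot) 30.67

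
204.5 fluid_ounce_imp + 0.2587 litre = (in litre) 6.069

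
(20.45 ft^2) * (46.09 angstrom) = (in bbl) 5.508e-08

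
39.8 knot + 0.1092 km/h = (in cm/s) 2051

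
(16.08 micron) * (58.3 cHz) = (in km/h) 3.375e-05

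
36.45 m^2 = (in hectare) 0.003645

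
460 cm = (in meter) 4.6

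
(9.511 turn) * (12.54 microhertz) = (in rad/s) 0.0007494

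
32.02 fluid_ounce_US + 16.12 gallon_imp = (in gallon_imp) 16.33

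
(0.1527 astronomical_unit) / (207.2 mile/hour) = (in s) 2.466e+08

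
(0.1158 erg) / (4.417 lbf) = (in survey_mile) 3.662e-13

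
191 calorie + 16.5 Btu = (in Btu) 17.26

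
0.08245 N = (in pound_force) 0.01854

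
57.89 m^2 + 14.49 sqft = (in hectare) 0.005924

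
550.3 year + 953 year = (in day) 5.487e+05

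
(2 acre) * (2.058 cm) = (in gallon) 4.4e+04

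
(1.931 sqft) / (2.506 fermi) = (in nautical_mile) 3.865e+10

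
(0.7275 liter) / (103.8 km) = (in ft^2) 7.544e-08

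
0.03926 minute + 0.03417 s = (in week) 3.951e-06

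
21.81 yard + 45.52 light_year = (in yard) 4.71e+17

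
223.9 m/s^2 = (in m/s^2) 223.9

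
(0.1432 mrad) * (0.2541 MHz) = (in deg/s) 2085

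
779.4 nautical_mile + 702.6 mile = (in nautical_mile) 1390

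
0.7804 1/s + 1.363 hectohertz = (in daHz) 13.71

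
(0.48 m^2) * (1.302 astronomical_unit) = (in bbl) 5.881e+11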